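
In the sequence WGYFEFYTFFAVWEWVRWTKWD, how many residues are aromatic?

F, W, and Y each carry an aromatic ring on the side chain.
Matching residues: W1, Y3, F4, F6, Y7, F9, F10, W13, W15, W18, W21.

11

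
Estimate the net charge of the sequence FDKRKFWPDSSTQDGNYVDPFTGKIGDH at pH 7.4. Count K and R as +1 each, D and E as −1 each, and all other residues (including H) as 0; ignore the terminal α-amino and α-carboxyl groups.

-1

Positive (K, R): K3, R4, K5, K24 → +4.
Negative (D, E): D2, D9, D14, D19, D27 → −5.
Net charge = (+4) + (−5) = −1.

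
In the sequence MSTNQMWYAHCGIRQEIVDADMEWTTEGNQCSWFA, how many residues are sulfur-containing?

5

Cysteine (C, thiol) and methionine (M, thioether) are the two sulfur-containing amino acids.
Matching residues: M1, M6, C11, M22, C31.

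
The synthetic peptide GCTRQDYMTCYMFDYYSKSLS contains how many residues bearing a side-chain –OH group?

The –OH-bearing residues are Ser, Thr (aliphatic alcohols), and Tyr (phenol).
Matching residues: T3, Y7, T9, Y11, Y15, Y16, S17, S19, S21.

9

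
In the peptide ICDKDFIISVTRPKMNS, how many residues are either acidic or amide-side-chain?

3

Acidic: D, E. Amide-side-chain: N, Q.
Acidic residues here: D3, D5 (2).
Amide-side-chain residues here: N16 (1).
The two groups share no amino acid, so total = 2 + 1 = 3.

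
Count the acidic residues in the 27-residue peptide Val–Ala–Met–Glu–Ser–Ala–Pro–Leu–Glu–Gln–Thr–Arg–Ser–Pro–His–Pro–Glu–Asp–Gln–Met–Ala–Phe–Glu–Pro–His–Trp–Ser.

5

Aspartate (D) and glutamate (E) have carboxylic-acid side chains and are the acidic amino acids.
Matching residues: Glu4, Glu9, Glu17, Asp18, Glu23.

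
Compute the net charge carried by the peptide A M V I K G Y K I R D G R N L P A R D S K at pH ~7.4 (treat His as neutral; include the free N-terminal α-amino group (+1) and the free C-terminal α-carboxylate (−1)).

Near pH 7.4, K and R contribute +1 each, D and E contribute −1 each, and every other side chain (His included, as stated) is uncharged.
Positive (K, R): K5, K8, R10, R13, R18, K21 → +6.
Negative (D, E): D11, D19 → −2.
The N-terminus (+1) and C-terminus (−1) cancel.
Net charge = (+6) + (−2) = +4.

+4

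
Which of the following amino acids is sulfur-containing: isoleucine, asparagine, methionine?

Only Cys (C) and Met (M) have a sulfur atom in the side chain.
Of the listed options, only methionine belongs to this group.

methionine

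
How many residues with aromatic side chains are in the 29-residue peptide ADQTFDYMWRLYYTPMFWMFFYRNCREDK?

Phenylalanine (F), tryptophan (W), and tyrosine (Y) have aromatic ring side chains.
Matching residues: F5, Y7, W9, Y12, Y13, F17, W18, F20, F21, Y22.

10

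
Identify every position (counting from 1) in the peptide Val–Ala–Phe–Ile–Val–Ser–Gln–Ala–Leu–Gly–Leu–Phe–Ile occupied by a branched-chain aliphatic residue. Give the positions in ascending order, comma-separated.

Valine (V), leucine (L), and isoleucine (I) are the branched-chain amino acids.
Matching residues: Val1, Ile4, Val5, Leu9, Leu11, Ile13.

1, 4, 5, 9, 11, 13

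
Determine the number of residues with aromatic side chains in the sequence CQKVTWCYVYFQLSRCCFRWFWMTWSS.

F, W, and Y each carry an aromatic ring on the side chain.
Matching residues: W6, Y8, Y10, F11, F18, W20, F21, W22, W25.

9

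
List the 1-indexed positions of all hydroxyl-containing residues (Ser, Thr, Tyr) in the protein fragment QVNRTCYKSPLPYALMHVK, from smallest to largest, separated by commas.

5, 7, 9, 13

Matching residues: T5, Y7, S9, Y13.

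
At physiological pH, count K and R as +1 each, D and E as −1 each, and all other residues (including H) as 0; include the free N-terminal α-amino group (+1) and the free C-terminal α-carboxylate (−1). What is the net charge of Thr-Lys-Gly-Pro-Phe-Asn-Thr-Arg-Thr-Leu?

+2

Positive (K, R): Lys2, Arg8 → +2.
Negative (D, E): none → −0.
The N-terminus (+1) and C-terminus (−1) cancel.
Net charge = (+2) + (−0) = +2.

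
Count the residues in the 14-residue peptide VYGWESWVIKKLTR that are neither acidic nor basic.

Acidic: D, E. Basic: K, R, H. All other residues are neither.
Matching residues: V1, Y2, G3, W4, S6, W7, V8, I9, L12, T13.

10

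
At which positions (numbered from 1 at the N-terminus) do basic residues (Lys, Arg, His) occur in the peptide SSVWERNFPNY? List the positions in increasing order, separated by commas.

6

Matching residues: R6.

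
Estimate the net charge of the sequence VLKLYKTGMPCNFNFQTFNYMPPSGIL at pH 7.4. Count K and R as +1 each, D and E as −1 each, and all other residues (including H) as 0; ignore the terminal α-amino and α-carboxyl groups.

+2

Positive (K, R): K3, K6 → +2.
Negative (D, E): none → −0.
Net charge = (+2) + (−0) = +2.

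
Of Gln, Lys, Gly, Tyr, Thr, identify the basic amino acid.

Lysine (K), arginine (R), and histidine (H) have basic, nitrogen-containing side chains.
Of the listed options, only Lys belongs to this group.

Lys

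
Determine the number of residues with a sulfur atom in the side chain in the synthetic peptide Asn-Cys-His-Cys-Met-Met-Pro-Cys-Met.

Only Cys (C) and Met (M) have a sulfur atom in the side chain.
Matching residues: Cys2, Cys4, Met5, Met6, Cys8, Met9.

6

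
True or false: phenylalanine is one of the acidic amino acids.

The acidic residues are Asp (D) and Glu (E), whose side chains end in a carboxylate group.
Phenylalanine is not in this group.

False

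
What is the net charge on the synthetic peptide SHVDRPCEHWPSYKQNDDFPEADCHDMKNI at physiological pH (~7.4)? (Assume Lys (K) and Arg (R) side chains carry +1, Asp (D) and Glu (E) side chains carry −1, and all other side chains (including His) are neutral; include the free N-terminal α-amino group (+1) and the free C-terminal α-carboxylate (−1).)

Positive (K, R): R5, K14, K28 → +3.
Negative (D, E): D4, E8, D17, D18, E21, D23, D26 → −7.
The N-terminus (+1) and C-terminus (−1) cancel.
Net charge = (+3) + (−7) = −4.

-4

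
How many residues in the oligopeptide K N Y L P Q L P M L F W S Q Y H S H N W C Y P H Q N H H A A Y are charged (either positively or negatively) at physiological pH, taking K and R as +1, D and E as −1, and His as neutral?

1

Charged side chains at pH ~7.4: K, R (positive); D, E (negative).
Matching residues: K1.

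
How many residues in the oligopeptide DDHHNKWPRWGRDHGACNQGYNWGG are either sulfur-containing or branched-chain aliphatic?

Sulfur-containing: C, M. Branched-chain aliphatic: I, L, V.
Sulfur-containing residues here: C17 (1).
Branched-chain aliphatic residues here: none (0).
The two groups share no amino acid, so total = 1 + 0 = 1.

1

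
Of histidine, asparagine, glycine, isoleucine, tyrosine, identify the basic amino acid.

histidine

K, R, and H are the three residues with basic side chains (ε-amine, guanidinium, and imidazole respectively).
Of the listed options, only histidine belongs to this group.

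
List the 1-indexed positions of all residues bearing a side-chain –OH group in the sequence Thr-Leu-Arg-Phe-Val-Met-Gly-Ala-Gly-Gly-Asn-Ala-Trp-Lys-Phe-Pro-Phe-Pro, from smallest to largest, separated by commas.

1

The –OH-bearing residues are Ser, Thr (aliphatic alcohols), and Tyr (phenol).
Matching residues: Thr1.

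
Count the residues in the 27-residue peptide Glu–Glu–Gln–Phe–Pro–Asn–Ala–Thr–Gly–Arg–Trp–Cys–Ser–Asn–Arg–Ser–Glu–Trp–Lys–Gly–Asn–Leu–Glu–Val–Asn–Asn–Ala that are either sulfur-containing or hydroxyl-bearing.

Sulfur-containing: C, M. Hydroxyl-bearing: S, T, Y.
Sulfur-containing residues here: Cys12 (1).
Hydroxyl-bearing residues here: Thr8, Ser13, Ser16 (3).
The two groups share no amino acid, so total = 1 + 3 = 4.

4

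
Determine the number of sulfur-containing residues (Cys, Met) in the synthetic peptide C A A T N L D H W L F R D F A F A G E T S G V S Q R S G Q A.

1

Matching residues: C1.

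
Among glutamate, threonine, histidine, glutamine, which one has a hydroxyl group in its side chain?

threonine

Serine (S), threonine (T), and tyrosine (Y) each carry a hydroxyl group on the side chain.
Of the listed options, only threonine belongs to this group.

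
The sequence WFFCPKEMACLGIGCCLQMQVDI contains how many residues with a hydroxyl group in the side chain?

S, T, and Y are the three residues with a side-chain hydroxyl.
None of the 23 residues belong to this group.

0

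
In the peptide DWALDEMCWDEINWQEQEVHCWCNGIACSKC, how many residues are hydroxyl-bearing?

1

The –OH-bearing residues are Ser, Thr (aliphatic alcohols), and Tyr (phenol).
Matching residues: S29.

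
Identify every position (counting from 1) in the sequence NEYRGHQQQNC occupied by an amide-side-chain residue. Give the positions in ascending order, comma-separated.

Asparagine (N) and glutamine (Q) have uncharged amide side chains.
Matching residues: N1, Q7, Q8, Q9, N10.

1, 7, 8, 9, 10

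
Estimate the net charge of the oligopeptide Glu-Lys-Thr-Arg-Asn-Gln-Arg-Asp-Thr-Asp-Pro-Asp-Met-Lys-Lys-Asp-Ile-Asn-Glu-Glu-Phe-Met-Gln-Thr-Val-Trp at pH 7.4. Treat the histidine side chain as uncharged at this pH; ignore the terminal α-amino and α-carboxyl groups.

-2

Near pH 7.4, K and R contribute +1 each, D and E contribute −1 each, and every other side chain (His included, as stated) is uncharged.
Positive (K, R): Lys2, Arg4, Arg7, Lys14, Lys15 → +5.
Negative (D, E): Glu1, Asp8, Asp10, Asp12, Asp16, Glu19, Glu20 → −7.
Net charge = (+5) + (−7) = −2.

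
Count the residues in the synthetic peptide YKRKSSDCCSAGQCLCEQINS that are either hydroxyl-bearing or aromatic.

Hydroxyl-bearing: S, T, Y. Aromatic: F, W, Y.
Hydroxyl-bearing residues here: Y1, S5, S6, S10, S21 (5).
Aromatic residues here: Y1 (1).
Y is in both groups, so the 1 Y residue must not be double-counted.
Total = 5 + 1 − 1 = 5.

5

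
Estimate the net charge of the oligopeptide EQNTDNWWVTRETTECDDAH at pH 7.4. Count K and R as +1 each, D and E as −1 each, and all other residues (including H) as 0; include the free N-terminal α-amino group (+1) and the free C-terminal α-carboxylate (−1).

-5

Positive (K, R): R11 → +1.
Negative (D, E): E1, D5, E12, E15, D17, D18 → −6.
The N-terminus (+1) and C-terminus (−1) cancel.
Net charge = (+1) + (−6) = −5.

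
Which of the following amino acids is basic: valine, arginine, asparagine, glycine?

Lysine (K), arginine (R), and histidine (H) have basic, nitrogen-containing side chains.
Of the listed options, only arginine belongs to this group.

arginine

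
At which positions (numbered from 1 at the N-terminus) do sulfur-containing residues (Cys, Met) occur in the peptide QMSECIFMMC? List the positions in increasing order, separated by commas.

Matching residues: M2, C5, M8, M9, C10.

2, 5, 8, 9, 10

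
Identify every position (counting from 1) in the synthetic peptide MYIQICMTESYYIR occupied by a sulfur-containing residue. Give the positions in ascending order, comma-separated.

1, 6, 7

Matching residues: M1, C6, M7.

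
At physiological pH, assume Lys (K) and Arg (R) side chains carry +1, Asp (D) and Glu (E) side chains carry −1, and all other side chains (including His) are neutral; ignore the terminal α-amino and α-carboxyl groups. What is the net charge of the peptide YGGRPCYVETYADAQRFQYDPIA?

-1

Positive (K, R): R4, R16 → +2.
Negative (D, E): E9, D13, D20 → −3.
Net charge = (+2) + (−3) = −1.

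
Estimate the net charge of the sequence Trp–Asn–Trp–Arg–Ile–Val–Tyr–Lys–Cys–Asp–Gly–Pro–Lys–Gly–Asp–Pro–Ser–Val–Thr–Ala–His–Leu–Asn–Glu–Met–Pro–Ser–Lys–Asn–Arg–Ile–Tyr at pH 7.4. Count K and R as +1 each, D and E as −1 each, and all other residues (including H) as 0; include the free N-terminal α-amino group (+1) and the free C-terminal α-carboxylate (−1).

+2

Positive (K, R): Arg4, Lys8, Lys13, Lys28, Arg30 → +5.
Negative (D, E): Asp10, Asp15, Glu24 → −3.
The N-terminus (+1) and C-terminus (−1) cancel.
Net charge = (+5) + (−3) = +2.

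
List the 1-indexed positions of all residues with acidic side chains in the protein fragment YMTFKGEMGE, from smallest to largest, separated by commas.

7, 10

Aspartate (D) and glutamate (E) have carboxylic-acid side chains and are the acidic amino acids.
Matching residues: E7, E10.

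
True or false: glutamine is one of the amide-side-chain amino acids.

True

Only N (asparagine) and Q (glutamine) carry a side-chain carboxamide.
Glutamine is in this group.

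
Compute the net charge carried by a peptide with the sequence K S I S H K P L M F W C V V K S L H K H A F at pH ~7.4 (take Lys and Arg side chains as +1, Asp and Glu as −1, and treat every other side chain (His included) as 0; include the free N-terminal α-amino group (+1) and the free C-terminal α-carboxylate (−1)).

+4

Positive (K, R): K1, K6, K15, K19 → +4.
Negative (D, E): none → −0.
The N-terminus (+1) and C-terminus (−1) cancel.
Net charge = (+4) + (−0) = +4.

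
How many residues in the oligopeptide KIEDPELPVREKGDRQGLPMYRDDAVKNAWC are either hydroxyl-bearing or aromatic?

2

Hydroxyl-bearing: S, T, Y. Aromatic: F, W, Y.
Hydroxyl-bearing residues here: Y21 (1).
Aromatic residues here: Y21, W30 (2).
Y is in both groups, so the 1 Y residue must not be double-counted.
Total = 1 + 2 − 1 = 2.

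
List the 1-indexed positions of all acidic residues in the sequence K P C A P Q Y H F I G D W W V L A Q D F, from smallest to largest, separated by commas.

Only D (aspartate) and E (glutamate) carry a side-chain carboxylic acid.
Matching residues: D12, D19.

12, 19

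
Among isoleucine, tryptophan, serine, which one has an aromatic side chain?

The aromatic amino acids are Phe (F, benzyl), Trp (W, indole), and Tyr (Y, phenol).
Of the listed options, only tryptophan belongs to this group.

tryptophan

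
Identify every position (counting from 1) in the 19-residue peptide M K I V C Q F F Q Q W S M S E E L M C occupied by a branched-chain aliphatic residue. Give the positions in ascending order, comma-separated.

3, 4, 17

Matching residues: I3, V4, L17.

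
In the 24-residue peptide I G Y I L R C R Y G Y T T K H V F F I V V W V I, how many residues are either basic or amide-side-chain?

Basic: H, K, R. Amide-side-chain: N, Q.
Basic residues here: R6, R8, K14, H15 (4).
Amide-side-chain residues here: none (0).
The two groups share no amino acid, so total = 4 + 0 = 4.

4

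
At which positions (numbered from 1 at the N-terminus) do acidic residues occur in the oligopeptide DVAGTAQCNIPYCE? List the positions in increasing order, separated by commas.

Aspartate (D) and glutamate (E) have carboxylic-acid side chains and are the acidic amino acids.
Matching residues: D1, E14.

1, 14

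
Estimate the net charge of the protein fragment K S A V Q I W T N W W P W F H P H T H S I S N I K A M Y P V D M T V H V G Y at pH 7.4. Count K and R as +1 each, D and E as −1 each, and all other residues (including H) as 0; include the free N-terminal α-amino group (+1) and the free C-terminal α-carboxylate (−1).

Positive (K, R): K1, K25 → +2.
Negative (D, E): D31 → −1.
The N-terminus (+1) and C-terminus (−1) cancel.
Net charge = (+2) + (−1) = +1.

+1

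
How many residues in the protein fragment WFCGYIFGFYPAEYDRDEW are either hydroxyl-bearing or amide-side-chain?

3

Hydroxyl-bearing: S, T, Y. Amide-side-chain: N, Q.
Hydroxyl-bearing residues here: Y5, Y10, Y14 (3).
Amide-side-chain residues here: none (0).
The two groups share no amino acid, so total = 3 + 0 = 3.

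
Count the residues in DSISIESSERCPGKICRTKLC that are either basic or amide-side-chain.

4

Basic: H, K, R. Amide-side-chain: N, Q.
Basic residues here: R10, K14, R17, K19 (4).
Amide-side-chain residues here: none (0).
The two groups share no amino acid, so total = 4 + 0 = 4.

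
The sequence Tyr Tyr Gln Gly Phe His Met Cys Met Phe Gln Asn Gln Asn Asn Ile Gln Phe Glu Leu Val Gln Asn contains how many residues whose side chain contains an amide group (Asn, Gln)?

Matching residues: Gln3, Gln11, Asn12, Gln13, Asn14, Asn15, Gln17, Gln22, Asn23.

9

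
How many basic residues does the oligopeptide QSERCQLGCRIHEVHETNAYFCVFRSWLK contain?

6

Lysine (K), arginine (R), and histidine (H) have basic, nitrogen-containing side chains.
Matching residues: R4, R10, H12, H15, R25, K29.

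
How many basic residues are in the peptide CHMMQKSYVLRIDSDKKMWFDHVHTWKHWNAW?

9

Lysine (K), arginine (R), and histidine (H) have basic, nitrogen-containing side chains.
Matching residues: H2, K6, R11, K16, K17, H22, H24, K27, H28.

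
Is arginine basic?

Yes

Lysine (K), arginine (R), and histidine (H) have basic, nitrogen-containing side chains.
Arginine is in this group.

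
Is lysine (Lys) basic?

K, R, and H are the three residues with basic side chains (ε-amine, guanidinium, and imidazole respectively).
Lysine is in this group.

Yes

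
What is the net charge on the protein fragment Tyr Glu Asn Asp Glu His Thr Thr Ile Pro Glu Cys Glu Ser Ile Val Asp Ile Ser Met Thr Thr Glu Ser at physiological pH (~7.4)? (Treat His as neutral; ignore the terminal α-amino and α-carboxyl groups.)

At pH ~7.4 the Lys and Arg side chains are protonated (+1), the Asp and Glu side chains are deprotonated (−1), and with His taken as neutral all other side chains carry no charge.
Positive (K, R): none → +0.
Negative (D, E): Glu2, Asp4, Glu5, Glu11, Glu13, Asp17, Glu23 → −7.
Net charge = (+0) + (−7) = −7.

-7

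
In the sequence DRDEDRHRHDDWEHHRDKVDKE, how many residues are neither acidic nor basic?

2

Acidic: D, E. Basic: K, R, H. All other residues are neither.
Matching residues: W12, V19.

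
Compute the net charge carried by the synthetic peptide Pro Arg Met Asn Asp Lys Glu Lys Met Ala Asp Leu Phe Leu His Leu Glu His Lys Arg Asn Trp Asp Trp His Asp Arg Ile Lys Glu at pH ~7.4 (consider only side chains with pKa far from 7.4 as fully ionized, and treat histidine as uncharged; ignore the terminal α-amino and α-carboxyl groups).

0

The side chains ionized at physiological pH are Lys/Arg (+1) and Asp/Glu (−1); with His treated as neutral, nothing else contributes.
Positive (K, R): Arg2, Lys6, Lys8, Lys19, Arg20, Arg27, Lys29 → +7.
Negative (D, E): Asp5, Glu7, Asp11, Glu17, Asp23, Asp26, Glu30 → −7.
Net charge = (+7) + (−7) = 0.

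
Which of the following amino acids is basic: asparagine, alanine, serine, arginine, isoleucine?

K, R, and H are the three residues with basic side chains (ε-amine, guanidinium, and imidazole respectively).
Of the listed options, only arginine belongs to this group.

arginine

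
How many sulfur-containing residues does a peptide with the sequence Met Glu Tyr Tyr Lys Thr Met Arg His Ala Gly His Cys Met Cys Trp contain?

5

The sulfur-bearing residues are cysteine (–SH) and methionine (–S–CH₃).
Matching residues: Met1, Met7, Cys13, Met14, Cys15.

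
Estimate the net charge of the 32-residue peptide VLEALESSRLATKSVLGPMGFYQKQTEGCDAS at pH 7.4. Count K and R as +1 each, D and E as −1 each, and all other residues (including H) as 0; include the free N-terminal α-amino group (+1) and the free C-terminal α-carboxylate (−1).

Positive (K, R): R9, K13, K24 → +3.
Negative (D, E): E3, E6, E27, D30 → −4.
The N-terminus (+1) and C-terminus (−1) cancel.
Net charge = (+3) + (−4) = −1.

-1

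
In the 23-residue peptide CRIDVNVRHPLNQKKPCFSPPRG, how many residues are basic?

6

The basic amino acids are Lys (K), Arg (R), and His (H).
Matching residues: R2, R8, H9, K14, K15, R22.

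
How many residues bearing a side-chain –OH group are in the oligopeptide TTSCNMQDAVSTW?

5

The –OH-bearing residues are Ser, Thr (aliphatic alcohols), and Tyr (phenol).
Matching residues: T1, T2, S3, S11, T12.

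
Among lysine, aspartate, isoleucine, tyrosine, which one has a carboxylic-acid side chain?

Aspartate (D) and glutamate (E) have carboxylic-acid side chains and are the acidic amino acids.
Of the listed options, only aspartate belongs to this group.

aspartate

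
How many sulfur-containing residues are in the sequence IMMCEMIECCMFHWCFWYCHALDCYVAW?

Only Cys (C) and Met (M) have a sulfur atom in the side chain.
Matching residues: M2, M3, C4, M6, C9, C10, M11, C15, C19, C24.

10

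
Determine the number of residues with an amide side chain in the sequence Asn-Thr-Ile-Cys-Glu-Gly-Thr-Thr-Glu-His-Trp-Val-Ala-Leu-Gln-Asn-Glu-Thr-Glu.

3

Only N (asparagine) and Q (glutamine) carry a side-chain carboxamide.
Matching residues: Asn1, Gln15, Asn16.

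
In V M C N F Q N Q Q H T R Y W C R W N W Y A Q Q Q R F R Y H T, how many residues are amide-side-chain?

9

Only N (asparagine) and Q (glutamine) carry a side-chain carboxamide.
Matching residues: N4, Q6, N7, Q8, Q9, N18, Q22, Q23, Q24.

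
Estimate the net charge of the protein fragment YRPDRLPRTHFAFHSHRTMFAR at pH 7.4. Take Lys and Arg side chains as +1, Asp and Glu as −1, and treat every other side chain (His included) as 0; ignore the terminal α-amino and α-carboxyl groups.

Positive (K, R): R2, R5, R8, R17, R22 → +5.
Negative (D, E): D4 → −1.
Net charge = (+5) + (−1) = +4.

+4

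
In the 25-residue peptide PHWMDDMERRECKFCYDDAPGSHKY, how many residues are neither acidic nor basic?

13

Acidic: D, E. Basic: K, R, H. All other residues are neither.
Matching residues: P1, W3, M4, M7, C12, F14, C15, Y16, A19, P20, G21, S22, Y25.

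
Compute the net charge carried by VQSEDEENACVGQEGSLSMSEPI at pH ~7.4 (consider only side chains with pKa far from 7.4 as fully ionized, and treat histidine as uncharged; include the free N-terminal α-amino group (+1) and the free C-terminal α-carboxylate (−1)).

Near pH 7.4, K and R contribute +1 each, D and E contribute −1 each, and every other side chain (His included, as stated) is uncharged.
Positive (K, R): none → +0.
Negative (D, E): E4, D5, E6, E7, E14, E21 → −6.
The N-terminus (+1) and C-terminus (−1) cancel.
Net charge = (+0) + (−6) = −6.

-6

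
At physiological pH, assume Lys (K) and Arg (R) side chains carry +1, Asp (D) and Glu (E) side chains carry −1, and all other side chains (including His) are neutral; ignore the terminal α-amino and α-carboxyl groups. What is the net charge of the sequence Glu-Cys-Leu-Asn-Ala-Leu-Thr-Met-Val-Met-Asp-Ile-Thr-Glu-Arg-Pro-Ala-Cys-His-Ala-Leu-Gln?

-2

Positive (K, R): Arg15 → +1.
Negative (D, E): Glu1, Asp11, Glu14 → −3.
Net charge = (+1) + (−3) = −2.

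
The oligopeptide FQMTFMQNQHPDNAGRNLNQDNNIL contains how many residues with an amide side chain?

The amide-side-chain residues are Asn (N) and Gln (Q).
Matching residues: Q2, Q7, N8, Q9, N13, N17, N19, Q20, N22, N23.

10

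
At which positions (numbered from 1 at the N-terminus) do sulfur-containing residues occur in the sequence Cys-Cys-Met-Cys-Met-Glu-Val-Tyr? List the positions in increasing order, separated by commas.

Only Cys (C) and Met (M) have a sulfur atom in the side chain.
Matching residues: Cys1, Cys2, Met3, Cys4, Met5.

1, 2, 3, 4, 5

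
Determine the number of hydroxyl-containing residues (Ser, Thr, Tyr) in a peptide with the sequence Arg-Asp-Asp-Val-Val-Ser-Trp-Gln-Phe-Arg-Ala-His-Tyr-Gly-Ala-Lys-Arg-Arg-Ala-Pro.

Matching residues: Ser6, Tyr13.

2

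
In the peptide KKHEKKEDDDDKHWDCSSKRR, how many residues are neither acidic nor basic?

4

Acidic: D, E. Basic: K, R, H. All other residues are neither.
Matching residues: W14, C16, S17, S18.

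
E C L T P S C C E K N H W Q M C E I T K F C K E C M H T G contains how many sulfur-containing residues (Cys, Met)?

8

Matching residues: C2, C7, C8, M15, C16, C22, C25, M26.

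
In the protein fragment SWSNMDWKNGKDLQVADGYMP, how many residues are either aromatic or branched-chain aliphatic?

Aromatic: F, W, Y. Branched-chain aliphatic: I, L, V.
Aromatic residues here: W2, W7, Y19 (3).
Branched-chain aliphatic residues here: L13, V15 (2).
The two groups share no amino acid, so total = 3 + 2 = 5.

5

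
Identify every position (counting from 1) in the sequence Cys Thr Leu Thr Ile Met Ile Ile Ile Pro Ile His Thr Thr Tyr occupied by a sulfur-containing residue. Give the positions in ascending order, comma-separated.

Matching residues: Cys1, Met6.

1, 6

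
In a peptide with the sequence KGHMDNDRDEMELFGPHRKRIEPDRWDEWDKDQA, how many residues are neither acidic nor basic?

Acidic: D, E. Basic: K, R, H. All other residues are neither.
Matching residues: G2, M4, N6, M11, L13, F14, G15, P16, I21, P23, W26, W29, Q33, A34.

14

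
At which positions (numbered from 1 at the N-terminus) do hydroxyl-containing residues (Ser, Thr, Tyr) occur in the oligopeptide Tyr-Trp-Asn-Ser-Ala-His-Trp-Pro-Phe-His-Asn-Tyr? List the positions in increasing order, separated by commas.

1, 4, 12

Matching residues: Tyr1, Ser4, Tyr12.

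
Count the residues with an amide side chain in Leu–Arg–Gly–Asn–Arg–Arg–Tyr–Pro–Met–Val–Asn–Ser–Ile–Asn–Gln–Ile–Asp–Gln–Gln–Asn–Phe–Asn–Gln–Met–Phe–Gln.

Asparagine (N) and glutamine (Q) have uncharged amide side chains.
Matching residues: Asn4, Asn11, Asn14, Gln15, Gln18, Gln19, Asn20, Asn22, Gln23, Gln26.

10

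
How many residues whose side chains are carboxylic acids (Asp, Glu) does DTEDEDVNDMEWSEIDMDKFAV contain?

10

Matching residues: D1, E3, D4, E5, D6, D9, E11, E14, D16, D18.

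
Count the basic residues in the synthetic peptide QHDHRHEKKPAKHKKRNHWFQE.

12

The basic amino acids are Lys (K), Arg (R), and His (H).
Matching residues: H2, H4, R5, H6, K8, K9, K12, H13, K14, K15, R16, H18.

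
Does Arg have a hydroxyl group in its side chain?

No

S, T, and Y are the three residues with a side-chain hydroxyl.
Arginine is not in this group.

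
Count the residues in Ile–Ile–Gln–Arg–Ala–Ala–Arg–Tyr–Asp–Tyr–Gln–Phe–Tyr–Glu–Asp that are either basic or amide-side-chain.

4

Basic: H, K, R. Amide-side-chain: N, Q.
Basic residues here: Arg4, Arg7 (2).
Amide-side-chain residues here: Gln3, Gln11 (2).
The two groups share no amino acid, so total = 2 + 2 = 4.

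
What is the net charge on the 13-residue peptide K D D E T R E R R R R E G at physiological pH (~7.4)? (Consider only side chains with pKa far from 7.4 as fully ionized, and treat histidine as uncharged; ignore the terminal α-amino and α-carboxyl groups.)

Near pH 7.4, K and R contribute +1 each, D and E contribute −1 each, and every other side chain (His included, as stated) is uncharged.
Positive (K, R): K1, R6, R8, R9, R10, R11 → +6.
Negative (D, E): D2, D3, E4, E7, E12 → −5.
Net charge = (+6) + (−5) = +1.

+1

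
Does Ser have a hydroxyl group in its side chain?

S, T, and Y are the three residues with a side-chain hydroxyl.
Serine is in this group.

Yes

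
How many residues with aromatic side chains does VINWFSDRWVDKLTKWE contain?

4

F, W, and Y each carry an aromatic ring on the side chain.
Matching residues: W4, F5, W9, W16.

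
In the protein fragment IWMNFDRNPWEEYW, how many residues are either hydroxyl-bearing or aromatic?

Hydroxyl-bearing: S, T, Y. Aromatic: F, W, Y.
Hydroxyl-bearing residues here: Y13 (1).
Aromatic residues here: W2, F5, W10, Y13, W14 (5).
Y is in both groups, so the 1 Y residue must not be double-counted.
Total = 1 + 5 − 1 = 5.

5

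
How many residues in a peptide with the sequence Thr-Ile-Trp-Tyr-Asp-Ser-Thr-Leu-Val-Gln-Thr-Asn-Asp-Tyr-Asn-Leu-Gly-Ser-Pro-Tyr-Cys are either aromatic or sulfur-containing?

5

Aromatic: F, W, Y. Sulfur-containing: C, M.
Aromatic residues here: Trp3, Tyr4, Tyr14, Tyr20 (4).
Sulfur-containing residues here: Cys21 (1).
The two groups share no amino acid, so total = 4 + 1 = 5.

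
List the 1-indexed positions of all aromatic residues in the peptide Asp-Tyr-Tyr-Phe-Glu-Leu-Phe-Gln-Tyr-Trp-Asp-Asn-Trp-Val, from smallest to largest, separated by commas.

F, W, and Y each carry an aromatic ring on the side chain.
Matching residues: Tyr2, Tyr3, Phe4, Phe7, Tyr9, Trp10, Trp13.

2, 3, 4, 7, 9, 10, 13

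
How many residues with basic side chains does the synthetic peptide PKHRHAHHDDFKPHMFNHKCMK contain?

11

Lysine (K), arginine (R), and histidine (H) have basic, nitrogen-containing side chains.
Matching residues: K2, H3, R4, H5, H7, H8, K12, H14, H18, K19, K22.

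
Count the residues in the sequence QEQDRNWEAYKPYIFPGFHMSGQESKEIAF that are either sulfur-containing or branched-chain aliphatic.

Sulfur-containing: C, M. Branched-chain aliphatic: I, L, V.
Sulfur-containing residues here: M20 (1).
Branched-chain aliphatic residues here: I14, I28 (2).
The two groups share no amino acid, so total = 1 + 2 = 3.

3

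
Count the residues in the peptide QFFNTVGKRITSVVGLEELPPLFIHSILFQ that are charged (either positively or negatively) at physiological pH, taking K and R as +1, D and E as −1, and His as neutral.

4

Charged side chains at pH ~7.4: K, R (positive); D, E (negative).
Matching residues: K8, R9, E17, E18.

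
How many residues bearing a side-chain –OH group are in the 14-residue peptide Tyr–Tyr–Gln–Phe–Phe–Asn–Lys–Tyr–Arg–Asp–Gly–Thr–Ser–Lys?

The –OH-bearing residues are Ser, Thr (aliphatic alcohols), and Tyr (phenol).
Matching residues: Tyr1, Tyr2, Tyr8, Thr12, Ser13.

5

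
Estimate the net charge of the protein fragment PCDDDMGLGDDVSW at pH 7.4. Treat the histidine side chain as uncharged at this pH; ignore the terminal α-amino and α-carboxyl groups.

-5

Near pH 7.4, K and R contribute +1 each, D and E contribute −1 each, and every other side chain (His included, as stated) is uncharged.
Positive (K, R): none → +0.
Negative (D, E): D3, D4, D5, D10, D11 → −5.
Net charge = (+0) + (−5) = −5.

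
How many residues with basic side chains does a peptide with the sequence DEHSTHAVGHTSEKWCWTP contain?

The basic amino acids are Lys (K), Arg (R), and His (H).
Matching residues: H3, H6, H10, K14.

4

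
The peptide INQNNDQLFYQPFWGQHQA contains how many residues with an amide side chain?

The amide-side-chain residues are Asn (N) and Gln (Q).
Matching residues: N2, Q3, N4, N5, Q7, Q11, Q16, Q18.

8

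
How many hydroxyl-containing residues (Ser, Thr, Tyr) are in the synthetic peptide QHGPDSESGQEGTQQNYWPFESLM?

Matching residues: S6, S8, T13, Y17, S22.

5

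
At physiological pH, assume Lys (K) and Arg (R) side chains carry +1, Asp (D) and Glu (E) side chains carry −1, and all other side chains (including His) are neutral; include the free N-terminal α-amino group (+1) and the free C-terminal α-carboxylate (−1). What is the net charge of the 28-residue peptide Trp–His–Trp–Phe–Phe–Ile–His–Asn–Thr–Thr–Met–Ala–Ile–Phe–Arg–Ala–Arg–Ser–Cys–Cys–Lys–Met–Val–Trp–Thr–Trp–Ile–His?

+3

Positive (K, R): Arg15, Arg17, Lys21 → +3.
Negative (D, E): none → −0.
The N-terminus (+1) and C-terminus (−1) cancel.
Net charge = (+3) + (−0) = +3.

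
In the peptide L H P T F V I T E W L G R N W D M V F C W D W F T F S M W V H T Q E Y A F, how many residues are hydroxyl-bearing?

6

S, T, and Y are the three residues with a side-chain hydroxyl.
Matching residues: T4, T8, T25, S27, T32, Y35.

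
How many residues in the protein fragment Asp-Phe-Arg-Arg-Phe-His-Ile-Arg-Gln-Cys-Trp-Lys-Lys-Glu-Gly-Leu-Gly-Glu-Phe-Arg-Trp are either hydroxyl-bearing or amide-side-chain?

Hydroxyl-bearing: S, T, Y. Amide-side-chain: N, Q.
Hydroxyl-bearing residues here: none (0).
Amide-side-chain residues here: Gln9 (1).
The two groups share no amino acid, so total = 0 + 1 = 1.

1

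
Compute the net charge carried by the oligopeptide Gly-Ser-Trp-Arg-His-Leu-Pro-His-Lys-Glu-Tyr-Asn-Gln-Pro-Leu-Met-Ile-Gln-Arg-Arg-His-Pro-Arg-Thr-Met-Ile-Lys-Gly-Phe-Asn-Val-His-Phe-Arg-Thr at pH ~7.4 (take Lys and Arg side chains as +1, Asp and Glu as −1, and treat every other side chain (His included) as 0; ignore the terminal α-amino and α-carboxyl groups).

Positive (K, R): Arg4, Lys9, Arg19, Arg20, Arg23, Lys27, Arg34 → +7.
Negative (D, E): Glu10 → −1.
Net charge = (+7) + (−1) = +6.

+6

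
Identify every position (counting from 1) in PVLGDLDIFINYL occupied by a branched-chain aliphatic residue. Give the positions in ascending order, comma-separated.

2, 3, 6, 8, 10, 13

Valine (V), leucine (L), and isoleucine (I) are the branched-chain amino acids.
Matching residues: V2, L3, L6, I8, I10, L13.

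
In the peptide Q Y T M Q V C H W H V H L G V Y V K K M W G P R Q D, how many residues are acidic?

1

The acidic residues are Asp (D) and Glu (E), whose side chains end in a carboxylate group.
Matching residues: D26.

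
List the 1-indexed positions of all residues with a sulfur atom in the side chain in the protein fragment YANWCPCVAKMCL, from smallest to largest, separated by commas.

5, 7, 11, 12

Cysteine (C, thiol) and methionine (M, thioether) are the two sulfur-containing amino acids.
Matching residues: C5, C7, M11, C12.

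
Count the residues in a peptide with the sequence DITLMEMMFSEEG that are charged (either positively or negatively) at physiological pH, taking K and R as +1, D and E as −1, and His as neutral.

Charged side chains at pH ~7.4: K, R (positive); D, E (negative).
Matching residues: D1, E6, E11, E12.

4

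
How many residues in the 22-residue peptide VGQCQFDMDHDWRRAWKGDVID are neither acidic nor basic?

Acidic: D, E. Basic: K, R, H. All other residues are neither.
Matching residues: V1, G2, Q3, C4, Q5, F6, M8, W12, A15, W16, G18, V20, I21.

13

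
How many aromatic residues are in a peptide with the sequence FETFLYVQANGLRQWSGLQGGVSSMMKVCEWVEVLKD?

F, W, and Y each carry an aromatic ring on the side chain.
Matching residues: F1, F4, Y6, W15, W31.

5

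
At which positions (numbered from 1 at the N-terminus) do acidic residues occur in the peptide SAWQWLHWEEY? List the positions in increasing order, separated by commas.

9, 10

Only D (aspartate) and E (glutamate) carry a side-chain carboxylic acid.
Matching residues: E9, E10.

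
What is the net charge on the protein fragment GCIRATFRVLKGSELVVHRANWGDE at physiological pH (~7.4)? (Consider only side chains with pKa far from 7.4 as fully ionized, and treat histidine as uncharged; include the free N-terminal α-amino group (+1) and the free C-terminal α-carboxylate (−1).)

+1

At pH ~7.4 the Lys and Arg side chains are protonated (+1), the Asp and Glu side chains are deprotonated (−1), and with His taken as neutral all other side chains carry no charge.
Positive (K, R): R4, R8, K11, R19 → +4.
Negative (D, E): E14, D24, E25 → −3.
The N-terminus (+1) and C-terminus (−1) cancel.
Net charge = (+4) + (−3) = +1.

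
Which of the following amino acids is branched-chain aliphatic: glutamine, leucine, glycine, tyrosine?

The BCAAs are Val, Leu, and Ile — aliphatic side chains with a branch point.
Of the listed options, only leucine belongs to this group.

leucine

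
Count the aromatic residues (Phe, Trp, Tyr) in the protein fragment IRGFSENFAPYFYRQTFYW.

8

Matching residues: F4, F8, Y11, F12, Y13, F17, Y18, W19.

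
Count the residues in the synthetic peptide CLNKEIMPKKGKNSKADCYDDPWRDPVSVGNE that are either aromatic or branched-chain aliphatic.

6

Aromatic: F, W, Y. Branched-chain aliphatic: I, L, V.
Aromatic residues here: Y19, W23 (2).
Branched-chain aliphatic residues here: L2, I6, V27, V29 (4).
The two groups share no amino acid, so total = 2 + 4 = 6.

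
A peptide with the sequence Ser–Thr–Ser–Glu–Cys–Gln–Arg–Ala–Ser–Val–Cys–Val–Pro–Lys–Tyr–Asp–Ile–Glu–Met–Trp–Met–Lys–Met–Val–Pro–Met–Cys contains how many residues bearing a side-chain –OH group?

5

Serine (S), threonine (T), and tyrosine (Y) each carry a hydroxyl group on the side chain.
Matching residues: Ser1, Thr2, Ser3, Ser9, Tyr15.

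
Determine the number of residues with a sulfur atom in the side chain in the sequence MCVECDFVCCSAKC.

6

Cysteine (C, thiol) and methionine (M, thioether) are the two sulfur-containing amino acids.
Matching residues: M1, C2, C5, C9, C10, C14.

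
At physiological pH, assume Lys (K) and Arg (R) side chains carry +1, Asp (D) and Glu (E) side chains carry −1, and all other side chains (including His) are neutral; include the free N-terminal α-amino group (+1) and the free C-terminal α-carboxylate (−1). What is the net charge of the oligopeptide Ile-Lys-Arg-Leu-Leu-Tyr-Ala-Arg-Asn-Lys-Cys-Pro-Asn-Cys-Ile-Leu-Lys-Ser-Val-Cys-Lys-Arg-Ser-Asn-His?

Positive (K, R): Lys2, Arg3, Arg8, Lys10, Lys17, Lys21, Arg22 → +7.
Negative (D, E): none → −0.
The N-terminus (+1) and C-terminus (−1) cancel.
Net charge = (+7) + (−0) = +7.

+7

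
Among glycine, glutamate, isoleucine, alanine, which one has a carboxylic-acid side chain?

The acidic residues are Asp (D) and Glu (E), whose side chains end in a carboxylate group.
Of the listed options, only glutamate belongs to this group.

glutamate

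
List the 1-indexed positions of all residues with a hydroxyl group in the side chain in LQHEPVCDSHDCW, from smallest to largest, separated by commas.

9

The –OH-bearing residues are Ser, Thr (aliphatic alcohols), and Tyr (phenol).
Matching residues: S9.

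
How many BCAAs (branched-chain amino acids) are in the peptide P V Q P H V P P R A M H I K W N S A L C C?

4

V, L, and I make up the branched-chain aliphatic group.
Matching residues: V2, V6, I13, L19.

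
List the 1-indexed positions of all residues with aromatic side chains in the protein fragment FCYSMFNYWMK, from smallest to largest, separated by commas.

1, 3, 6, 8, 9

The aromatic amino acids are Phe (F, benzyl), Trp (W, indole), and Tyr (Y, phenol).
Matching residues: F1, Y3, F6, Y8, W9.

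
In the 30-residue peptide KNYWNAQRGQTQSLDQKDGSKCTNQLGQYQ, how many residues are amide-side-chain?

Only N (asparagine) and Q (glutamine) carry a side-chain carboxamide.
Matching residues: N2, N5, Q7, Q10, Q12, Q16, N24, Q25, Q28, Q30.

10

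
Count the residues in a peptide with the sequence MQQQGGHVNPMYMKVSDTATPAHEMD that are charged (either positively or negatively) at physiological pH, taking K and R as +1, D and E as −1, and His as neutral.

Charged side chains at pH ~7.4: K, R (positive); D, E (negative).
Matching residues: K14, D17, E24, D26.

4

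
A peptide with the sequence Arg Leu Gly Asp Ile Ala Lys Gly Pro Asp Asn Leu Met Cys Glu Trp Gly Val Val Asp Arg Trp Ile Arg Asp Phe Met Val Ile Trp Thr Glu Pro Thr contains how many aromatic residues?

F, W, and Y each carry an aromatic ring on the side chain.
Matching residues: Trp16, Trp22, Phe26, Trp30.

4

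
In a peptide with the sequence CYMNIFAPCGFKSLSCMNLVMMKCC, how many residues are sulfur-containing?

Only Cys (C) and Met (M) have a sulfur atom in the side chain.
Matching residues: C1, M3, C9, C16, M17, M21, M22, C24, C25.

9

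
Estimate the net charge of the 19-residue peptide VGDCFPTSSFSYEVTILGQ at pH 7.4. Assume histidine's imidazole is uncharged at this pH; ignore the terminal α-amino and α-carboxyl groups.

-2

The side chains ionized at physiological pH are Lys/Arg (+1) and Asp/Glu (−1); with His treated as neutral, nothing else contributes.
Positive (K, R): none → +0.
Negative (D, E): D3, E13 → −2.
Net charge = (+0) + (−2) = −2.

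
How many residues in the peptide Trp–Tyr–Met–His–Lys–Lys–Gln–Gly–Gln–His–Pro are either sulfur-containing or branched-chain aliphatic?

Sulfur-containing: C, M. Branched-chain aliphatic: I, L, V.
Sulfur-containing residues here: Met3 (1).
Branched-chain aliphatic residues here: none (0).
The two groups share no amino acid, so total = 1 + 0 = 1.

1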